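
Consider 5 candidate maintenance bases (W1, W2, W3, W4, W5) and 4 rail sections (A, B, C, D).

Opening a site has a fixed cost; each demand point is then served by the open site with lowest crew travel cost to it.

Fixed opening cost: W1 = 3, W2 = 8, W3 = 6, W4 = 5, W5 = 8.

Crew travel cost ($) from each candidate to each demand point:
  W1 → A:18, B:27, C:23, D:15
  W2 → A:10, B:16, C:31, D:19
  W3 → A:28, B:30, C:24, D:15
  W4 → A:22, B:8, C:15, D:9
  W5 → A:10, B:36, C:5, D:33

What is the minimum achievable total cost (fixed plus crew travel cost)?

45

Open {W4, W5}: assign each demand point to its cheapest open site.
  A→W5 10, B→W4 8, C→W5 5, D→W4 9
  crew travel cost 32, fixed 13 → total 45.
Compare {W1, W4, W5}: crew travel cost 32 + fixed 16 = 48.
Compare {W3, W4, W5}: crew travel cost 32 + fixed 19 = 51.
Compare {W2, W4, W5}: crew travel cost 32 + fixed 21 = 53.
All other subsets cost ≥ 48. Minimum total cost: 45.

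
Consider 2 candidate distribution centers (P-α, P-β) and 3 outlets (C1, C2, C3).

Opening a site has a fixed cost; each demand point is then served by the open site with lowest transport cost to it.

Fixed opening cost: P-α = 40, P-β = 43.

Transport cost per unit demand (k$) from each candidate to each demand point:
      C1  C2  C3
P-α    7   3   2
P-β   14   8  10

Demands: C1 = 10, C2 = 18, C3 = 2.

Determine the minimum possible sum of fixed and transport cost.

168

Open {P-α}: assign each demand point to its cheapest open site.
  C1→P-α 10×7=70, C2→P-α 18×3=54, C3→P-α 2×2=4
  transport cost 128, fixed 40 → total 168.
Compare {P-α, P-β}: transport cost 128 + fixed 83 = 211.
Compare {P-β}: transport cost 304 + fixed 43 = 347.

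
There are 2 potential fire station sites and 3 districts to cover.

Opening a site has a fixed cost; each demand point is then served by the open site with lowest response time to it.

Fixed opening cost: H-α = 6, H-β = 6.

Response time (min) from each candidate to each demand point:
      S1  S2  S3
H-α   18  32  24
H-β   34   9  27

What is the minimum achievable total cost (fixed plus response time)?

Open {H-α, H-β}: assign each demand point to its cheapest open site.
  S1→H-α 18, S2→H-β 9, S3→H-α 24
  response time 51, fixed 12 → total 63.
Compare {H-β}: response time 70 + fixed 6 = 76.
Compare {H-α}: response time 74 + fixed 6 = 80.

63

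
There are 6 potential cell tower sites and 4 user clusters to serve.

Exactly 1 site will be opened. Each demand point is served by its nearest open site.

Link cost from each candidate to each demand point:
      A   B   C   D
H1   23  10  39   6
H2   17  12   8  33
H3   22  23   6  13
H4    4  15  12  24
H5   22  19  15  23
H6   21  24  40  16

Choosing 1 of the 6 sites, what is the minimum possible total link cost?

55

Open {H4}.
  A→H4 4, B→H4 15, C→H4 12, D→H4 24  ⇒ total 55.
Compare {H3}: total 64.
Compare {H2}: total 70.
No size-1 selection does better; minimum is 55.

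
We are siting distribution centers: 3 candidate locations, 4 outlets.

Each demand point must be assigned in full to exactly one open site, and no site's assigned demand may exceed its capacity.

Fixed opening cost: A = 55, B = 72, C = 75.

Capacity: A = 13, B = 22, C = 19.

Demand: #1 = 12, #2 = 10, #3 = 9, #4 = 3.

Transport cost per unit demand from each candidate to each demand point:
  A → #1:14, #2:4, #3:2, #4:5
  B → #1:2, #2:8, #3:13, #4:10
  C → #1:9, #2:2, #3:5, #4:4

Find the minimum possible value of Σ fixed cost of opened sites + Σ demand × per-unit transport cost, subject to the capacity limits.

Open {A, B}; cheapest assignment that respects the capacities:
  A (cap 13, load 12): #3, #4 — cost 9×2 + 3×5 = 33
  B (cap 22, load 22): #1, #2 — cost 12×2 + 10×8 = 104
  Shipping 137, fixed 127 → total 264.
  Any other capacity-feasible assignment to {A, B} ships for at least 137.
Compare {B, C}: its best feasible assignment gives total 266.
Compare {A, B, C}: its best feasible assignment gives total 276.
Every other set of open sites that can feasibly serve all demand totals ≥ 266 even under its best assignment. Minimum: 264.

264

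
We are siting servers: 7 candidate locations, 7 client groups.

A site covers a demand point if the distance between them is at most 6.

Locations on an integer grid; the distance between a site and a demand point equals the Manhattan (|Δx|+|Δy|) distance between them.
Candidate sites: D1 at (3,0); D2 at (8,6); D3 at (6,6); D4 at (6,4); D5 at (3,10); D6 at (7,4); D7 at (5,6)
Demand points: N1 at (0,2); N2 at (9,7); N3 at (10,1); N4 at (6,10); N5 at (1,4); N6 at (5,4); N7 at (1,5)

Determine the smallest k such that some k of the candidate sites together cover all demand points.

Coverage sets (demand points within 6 of each site):
  D1: {N1, N5, N6}
  D2: {N2, N4, N6}
  D3: {N2, N4, N6, N7}
  D4: {N2, N4, N5, N6, N7}
  D5: {N4}
  D6: {N2, N3, N5, N6}
  D7: {N2, N4, N5, N6, N7}
No 2 sites suffice: every size-2 union leaves at least one demand point uncovered.
But {D1, D3, D6} covers everything, so the minimum is 3.

3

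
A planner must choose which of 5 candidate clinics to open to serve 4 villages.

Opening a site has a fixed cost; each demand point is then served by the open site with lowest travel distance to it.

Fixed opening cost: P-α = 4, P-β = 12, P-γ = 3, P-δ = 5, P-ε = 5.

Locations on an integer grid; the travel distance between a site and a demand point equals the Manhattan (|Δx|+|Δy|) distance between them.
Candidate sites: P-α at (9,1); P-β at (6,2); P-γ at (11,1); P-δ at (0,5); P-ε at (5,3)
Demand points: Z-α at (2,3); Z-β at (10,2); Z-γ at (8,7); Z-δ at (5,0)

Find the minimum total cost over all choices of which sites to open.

23

Open {P-γ, P-ε}: assign each demand point to its cheapest open site.
  Z-α→P-ε 3, Z-β→P-γ 2, Z-γ→P-ε 7, Z-δ→P-ε 3
  travel distance 15, fixed 8 → total 23.
Compare {P-ε}: travel distance 19 + fixed 5 = 24.
Compare {P-α, P-ε}: travel distance 15 + fixed 9 = 24.
Compare {P-α}: travel distance 23 + fixed 4 = 27.
All other subsets cost ≥ 24. Minimum total cost: 23.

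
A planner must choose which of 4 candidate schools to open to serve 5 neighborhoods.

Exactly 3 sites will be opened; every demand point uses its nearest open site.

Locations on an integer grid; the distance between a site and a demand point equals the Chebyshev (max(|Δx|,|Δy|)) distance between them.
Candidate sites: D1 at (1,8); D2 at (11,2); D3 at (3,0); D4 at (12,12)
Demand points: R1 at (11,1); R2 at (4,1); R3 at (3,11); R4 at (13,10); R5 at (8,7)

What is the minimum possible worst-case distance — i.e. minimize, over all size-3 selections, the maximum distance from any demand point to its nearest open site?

7

Open {D1, D2, D4}.
  Farthest demand point is R2 at distance 7 (to D1); all others are ≤ 7.
With {D1, D2, D3} the worst case is 8.
With {D1, D3, D4} the worst case is 8.
No size-3 selection achieves below 7.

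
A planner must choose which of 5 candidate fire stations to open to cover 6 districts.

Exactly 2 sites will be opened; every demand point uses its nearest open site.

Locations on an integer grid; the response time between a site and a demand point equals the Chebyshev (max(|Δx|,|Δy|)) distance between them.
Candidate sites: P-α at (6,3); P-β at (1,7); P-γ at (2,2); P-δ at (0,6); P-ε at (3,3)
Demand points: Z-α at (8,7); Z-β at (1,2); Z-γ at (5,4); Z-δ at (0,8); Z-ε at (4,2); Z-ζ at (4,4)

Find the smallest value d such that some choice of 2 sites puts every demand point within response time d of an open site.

4

Open {P-α, P-δ}.
  Farthest demand point is Z-α at response time 4 (to P-α); all others are ≤ 4.
With {P-α, P-β} the worst case is 5.
With {P-α, P-ε} the worst case is 5.
No size-2 selection achieves below 4.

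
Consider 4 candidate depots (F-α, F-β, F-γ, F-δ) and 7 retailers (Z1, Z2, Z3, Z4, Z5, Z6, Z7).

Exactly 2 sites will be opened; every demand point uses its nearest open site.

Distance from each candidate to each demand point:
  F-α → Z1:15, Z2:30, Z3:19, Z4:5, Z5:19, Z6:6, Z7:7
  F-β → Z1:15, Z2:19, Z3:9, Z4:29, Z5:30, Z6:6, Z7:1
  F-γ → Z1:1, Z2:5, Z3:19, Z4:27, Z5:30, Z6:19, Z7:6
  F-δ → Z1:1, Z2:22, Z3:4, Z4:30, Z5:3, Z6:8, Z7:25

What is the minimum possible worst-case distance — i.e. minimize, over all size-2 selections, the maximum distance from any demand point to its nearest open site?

19

Open {F-α, F-β}.
  Farthest demand point is Z2 at distance 19 (to F-β); all others are ≤ 19.
With {F-α, F-γ} the worst case is 19.
With {F-α, F-δ} the worst case is 22.
No size-2 selection achieves below 19.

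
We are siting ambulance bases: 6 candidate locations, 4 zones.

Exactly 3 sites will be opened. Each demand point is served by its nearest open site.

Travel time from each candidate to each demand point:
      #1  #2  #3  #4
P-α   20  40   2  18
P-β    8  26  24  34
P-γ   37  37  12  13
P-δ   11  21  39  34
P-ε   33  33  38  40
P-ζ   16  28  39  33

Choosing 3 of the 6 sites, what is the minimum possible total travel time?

47

Open {P-α, P-γ, P-δ}.
  #1→P-δ 11, #2→P-δ 21, #3→P-α 2, #4→P-γ 13  ⇒ total 47.
Compare {P-α, P-β, P-γ}: total 49.
Compare {P-α, P-β, P-δ}: total 49.
No size-3 selection does better; minimum is 47.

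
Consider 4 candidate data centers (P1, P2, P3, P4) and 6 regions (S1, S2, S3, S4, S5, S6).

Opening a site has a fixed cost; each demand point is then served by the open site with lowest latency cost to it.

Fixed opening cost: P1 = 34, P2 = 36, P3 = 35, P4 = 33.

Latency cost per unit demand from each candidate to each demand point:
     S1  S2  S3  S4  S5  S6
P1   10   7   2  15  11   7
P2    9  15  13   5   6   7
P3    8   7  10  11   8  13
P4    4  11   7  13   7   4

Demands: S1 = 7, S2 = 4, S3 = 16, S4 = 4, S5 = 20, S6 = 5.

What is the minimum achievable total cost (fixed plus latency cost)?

Open {P1, P2, P4}: assign each demand point to its cheapest open site.
  S1→P4 7×4=28, S2→P1 4×7=28, S3→P1 16×2=32, S4→P2 4×5=20, S5→P2 20×6=120, S6→P4 5×4=20
  latency cost 248, fixed 103 → total 351.
Compare {P1, P4}: latency cost 300 + fixed 67 = 367.
Compare {P1, P2}: latency cost 298 + fixed 70 = 368.
Compare {P1, P2, P3, P4}: latency cost 248 + fixed 138 = 386.
All other subsets cost ≥ 367. Minimum total cost: 351.

351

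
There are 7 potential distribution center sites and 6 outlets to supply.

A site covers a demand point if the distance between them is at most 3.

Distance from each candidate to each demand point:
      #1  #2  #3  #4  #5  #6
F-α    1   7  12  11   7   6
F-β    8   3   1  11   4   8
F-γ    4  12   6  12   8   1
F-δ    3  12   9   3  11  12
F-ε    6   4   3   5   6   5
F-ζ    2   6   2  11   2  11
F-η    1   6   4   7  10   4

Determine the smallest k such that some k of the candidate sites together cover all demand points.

4

Coverage sets (demand points within 3 of each site):
  F-α: {#1}
  F-β: {#2, #3}
  F-γ: {#6}
  F-δ: {#1, #4}
  F-ε: {#3}
  F-ζ: {#1, #3, #5}
  F-η: {#1}
No 3 sites suffice: every size-3 union leaves at least one demand point uncovered.
But {F-β, F-γ, F-δ, F-ζ} covers everything, so the minimum is 4.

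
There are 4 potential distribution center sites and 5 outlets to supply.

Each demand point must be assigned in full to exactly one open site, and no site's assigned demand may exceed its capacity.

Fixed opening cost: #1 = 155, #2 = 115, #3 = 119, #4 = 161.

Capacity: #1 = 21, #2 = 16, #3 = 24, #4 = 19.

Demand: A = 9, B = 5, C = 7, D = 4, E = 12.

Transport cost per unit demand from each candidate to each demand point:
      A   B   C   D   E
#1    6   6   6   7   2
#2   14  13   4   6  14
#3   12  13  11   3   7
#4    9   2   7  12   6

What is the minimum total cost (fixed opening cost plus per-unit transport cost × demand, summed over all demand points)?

465

Open {#1, #2}; cheapest assignment that respects the capacities:
  #1 (cap 21, load 21): A, E — cost 9×6 + 12×2 = 78
  #2 (cap 16, load 16): B, C, D — cost 5×13 + 7×4 + 4×6 = 117
  Shipping 195, fixed 270 → total 465.
  Any other capacity-feasible assignment to {#1, #2} ships for at least 195.
Compare {#1, #3}: its best feasible assignment gives total 496.
Compare {#1, #4}: its best feasible assignment gives total 501.
Every other set of open sites that can feasibly serve all demand totals ≥ 496 even under its best assignment. Minimum: 465.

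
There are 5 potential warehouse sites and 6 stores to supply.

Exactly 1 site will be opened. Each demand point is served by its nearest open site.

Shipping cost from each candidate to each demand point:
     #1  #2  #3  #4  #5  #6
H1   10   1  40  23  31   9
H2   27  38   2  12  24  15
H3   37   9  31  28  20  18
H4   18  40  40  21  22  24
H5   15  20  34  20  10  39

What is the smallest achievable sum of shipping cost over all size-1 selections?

Open {H1}.
  #1→H1 10, #2→H1 1, #3→H1 40, #4→H1 23, #5→H1 31, #6→H1 9  ⇒ total 114.
Compare {H2}: total 118.
Compare {H5}: total 138.
No size-1 selection does better; minimum is 114.

114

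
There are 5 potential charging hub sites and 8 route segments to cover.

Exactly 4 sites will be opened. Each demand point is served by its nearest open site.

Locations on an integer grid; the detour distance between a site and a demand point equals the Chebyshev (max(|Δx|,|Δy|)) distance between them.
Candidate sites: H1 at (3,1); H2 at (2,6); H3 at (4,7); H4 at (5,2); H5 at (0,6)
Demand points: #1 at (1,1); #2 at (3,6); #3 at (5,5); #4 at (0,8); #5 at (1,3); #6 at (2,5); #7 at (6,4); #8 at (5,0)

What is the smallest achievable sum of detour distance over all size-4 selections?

14

Open {H1, H2, H3, H4}.
  #1→H1 2, #2→H2 1, #3→H3 2, #4→H2 2, #5→H1 2, #6→H2 1, #7→H4 2, #8→H1 2  ⇒ total 14.
Compare {H1, H2, H3, H5}: total 15.
Compare {H1, H2, H4, H5}: total 15.
No size-4 selection does better; minimum is 14.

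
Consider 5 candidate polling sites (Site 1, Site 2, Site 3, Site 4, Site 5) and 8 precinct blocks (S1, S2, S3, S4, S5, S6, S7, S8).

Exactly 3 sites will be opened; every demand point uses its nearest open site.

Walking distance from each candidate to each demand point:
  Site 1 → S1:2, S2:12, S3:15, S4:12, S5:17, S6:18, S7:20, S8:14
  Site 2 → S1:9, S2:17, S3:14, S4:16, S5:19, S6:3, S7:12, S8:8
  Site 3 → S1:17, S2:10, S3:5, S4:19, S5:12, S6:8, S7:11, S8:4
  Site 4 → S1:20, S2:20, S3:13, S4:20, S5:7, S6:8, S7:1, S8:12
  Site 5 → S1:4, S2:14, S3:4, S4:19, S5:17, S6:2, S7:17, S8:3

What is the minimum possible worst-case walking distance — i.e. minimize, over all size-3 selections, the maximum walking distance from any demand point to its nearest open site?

12

Open {Site 1, Site 2, Site 3}.
  Farthest demand point is S4 at walking distance 12 (to Site 1); all others are ≤ 12.
With {Site 1, Site 3, Site 4} the worst case is 12.
With {Site 1, Site 3, Site 5} the worst case is 12.
No size-3 selection achieves below 12.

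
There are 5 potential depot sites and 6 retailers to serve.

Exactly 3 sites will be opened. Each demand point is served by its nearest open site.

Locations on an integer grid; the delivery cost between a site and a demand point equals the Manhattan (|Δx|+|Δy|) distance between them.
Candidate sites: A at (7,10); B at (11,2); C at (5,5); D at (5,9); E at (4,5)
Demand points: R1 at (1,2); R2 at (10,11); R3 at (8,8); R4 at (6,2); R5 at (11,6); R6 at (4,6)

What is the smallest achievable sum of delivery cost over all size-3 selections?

Open {A, B, E}.
  R1→E 6, R2→A 4, R3→A 3, R4→B 5, R5→B 4, R6→E 1  ⇒ total 23.
Compare {A, B, C}: total 24.
Compare {A, C, E}: total 25.
No size-3 selection does better; minimum is 23.

23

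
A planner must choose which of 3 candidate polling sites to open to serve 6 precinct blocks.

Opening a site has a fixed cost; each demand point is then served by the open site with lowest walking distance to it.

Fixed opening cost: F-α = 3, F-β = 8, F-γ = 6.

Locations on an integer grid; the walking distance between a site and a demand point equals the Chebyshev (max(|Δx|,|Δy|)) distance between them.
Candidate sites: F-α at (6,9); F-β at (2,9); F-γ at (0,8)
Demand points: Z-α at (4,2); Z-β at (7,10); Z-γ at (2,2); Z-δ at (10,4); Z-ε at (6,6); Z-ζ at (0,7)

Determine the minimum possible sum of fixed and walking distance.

31

Open {F-α, F-γ}: assign each demand point to its cheapest open site.
  Z-α→F-γ 6, Z-β→F-α 1, Z-γ→F-γ 6, Z-δ→F-α 5, Z-ε→F-α 3, Z-ζ→F-γ 1
  walking distance 22, fixed 9 → total 31.
Compare {F-α}: walking distance 29 + fixed 3 = 32.
Compare {F-α, F-β}: walking distance 25 + fixed 11 = 36.
Compare {F-α, F-β, F-γ}: walking distance 22 + fixed 17 = 39.
All other subsets cost ≥ 32. Minimum total cost: 31.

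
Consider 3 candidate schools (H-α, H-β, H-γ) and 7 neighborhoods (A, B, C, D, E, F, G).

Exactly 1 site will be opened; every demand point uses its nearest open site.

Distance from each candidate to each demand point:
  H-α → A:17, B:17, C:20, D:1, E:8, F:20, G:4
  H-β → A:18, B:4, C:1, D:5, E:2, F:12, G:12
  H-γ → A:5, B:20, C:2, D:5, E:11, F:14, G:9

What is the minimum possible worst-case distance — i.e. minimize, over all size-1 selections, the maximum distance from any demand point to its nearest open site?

Open {H-β}.
  Farthest demand point is A at distance 18 (to H-β); all others are ≤ 18.
With {H-α} the worst case is 20.
With {H-γ} the worst case is 20.
No size-1 selection achieves below 18.

18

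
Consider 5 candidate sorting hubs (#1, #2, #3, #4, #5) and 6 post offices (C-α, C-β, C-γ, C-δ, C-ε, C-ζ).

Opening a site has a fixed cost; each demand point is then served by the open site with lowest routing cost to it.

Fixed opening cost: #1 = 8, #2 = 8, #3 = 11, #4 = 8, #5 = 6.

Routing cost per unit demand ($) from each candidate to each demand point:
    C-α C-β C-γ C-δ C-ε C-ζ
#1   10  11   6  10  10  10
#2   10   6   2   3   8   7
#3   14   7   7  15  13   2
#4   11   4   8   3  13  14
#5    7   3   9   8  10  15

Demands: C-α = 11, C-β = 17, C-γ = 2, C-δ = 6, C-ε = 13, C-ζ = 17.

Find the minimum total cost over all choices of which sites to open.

313

Open {#2, #3, #5}: assign each demand point to its cheapest open site.
  C-α→#5 11×7=77, C-β→#5 17×3=51, C-γ→#2 2×2=4, C-δ→#2 6×3=18, C-ε→#2 13×8=104, C-ζ→#3 17×2=34
  routing cost 288, fixed 25 → total 313.
Compare {#1, #2, #3, #5}: routing cost 288 + fixed 33 = 321.
Compare {#2, #3, #4, #5}: routing cost 288 + fixed 33 = 321.
Compare {#1, #2, #3, #4, #5}: routing cost 288 + fixed 41 = 329.
All other subsets cost ≥ 321. Minimum total cost: 313.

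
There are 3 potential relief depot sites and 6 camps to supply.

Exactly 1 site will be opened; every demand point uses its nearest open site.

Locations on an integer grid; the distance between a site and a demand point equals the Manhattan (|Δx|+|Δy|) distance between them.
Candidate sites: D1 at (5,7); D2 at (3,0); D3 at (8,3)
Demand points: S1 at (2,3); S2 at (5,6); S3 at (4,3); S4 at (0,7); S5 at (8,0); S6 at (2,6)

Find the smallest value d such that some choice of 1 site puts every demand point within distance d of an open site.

10

Open {D1}.
  Farthest demand point is S5 at distance 10 (to D1); all others are ≤ 10.
With {D2} the worst case is 10.
With {D3} the worst case is 12.
No size-1 selection achieves below 10.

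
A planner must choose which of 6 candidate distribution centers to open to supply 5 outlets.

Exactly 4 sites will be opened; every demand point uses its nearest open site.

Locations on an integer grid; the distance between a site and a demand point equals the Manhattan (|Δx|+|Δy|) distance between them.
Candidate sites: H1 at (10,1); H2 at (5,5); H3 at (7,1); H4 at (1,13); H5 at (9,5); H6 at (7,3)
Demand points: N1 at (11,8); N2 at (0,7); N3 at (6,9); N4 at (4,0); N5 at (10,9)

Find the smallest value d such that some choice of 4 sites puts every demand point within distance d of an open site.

7

Open {H1, H2, H3, H5}.
  Farthest demand point is N2 at distance 7 (to H2); all others are ≤ 7.
With {H1, H2, H4, H5} the worst case is 7.
With {H1, H2, H5, H6} the worst case is 7.
No size-4 selection achieves below 7.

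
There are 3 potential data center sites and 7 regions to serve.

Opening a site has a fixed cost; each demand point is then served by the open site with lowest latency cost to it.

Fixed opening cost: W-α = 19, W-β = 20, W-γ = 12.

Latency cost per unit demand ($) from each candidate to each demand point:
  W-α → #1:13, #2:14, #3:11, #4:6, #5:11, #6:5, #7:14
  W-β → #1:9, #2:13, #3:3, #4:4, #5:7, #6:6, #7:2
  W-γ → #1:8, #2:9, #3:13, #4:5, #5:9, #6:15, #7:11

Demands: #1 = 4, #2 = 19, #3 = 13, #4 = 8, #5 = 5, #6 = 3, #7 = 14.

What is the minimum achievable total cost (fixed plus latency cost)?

Open {W-β, W-γ}: assign each demand point to its cheapest open site.
  #1→W-γ 4×8=32, #2→W-γ 19×9=171, #3→W-β 13×3=39, #4→W-β 8×4=32, #5→W-β 5×7=35, #6→W-β 3×6=18, #7→W-β 14×2=28
  latency cost 355, fixed 32 → total 387.
Compare {W-α, W-β, W-γ}: latency cost 352 + fixed 51 = 403.
Compare {W-β}: latency cost 435 + fixed 20 = 455.
Compare {W-α, W-β}: latency cost 432 + fixed 39 = 471.
All other subsets cost ≥ 403. Minimum total cost: 387.

387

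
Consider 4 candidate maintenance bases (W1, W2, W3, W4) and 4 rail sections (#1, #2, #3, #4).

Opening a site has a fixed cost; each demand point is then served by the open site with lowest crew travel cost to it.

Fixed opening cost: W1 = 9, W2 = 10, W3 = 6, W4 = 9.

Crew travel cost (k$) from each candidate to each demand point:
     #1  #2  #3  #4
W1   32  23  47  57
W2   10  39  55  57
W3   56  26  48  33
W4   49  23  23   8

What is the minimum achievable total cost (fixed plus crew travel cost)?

Open {W2, W4}: assign each demand point to its cheapest open site.
  #1→W2 10, #2→W4 23, #3→W4 23, #4→W4 8
  crew travel cost 64, fixed 19 → total 83.
Compare {W2, W3, W4}: crew travel cost 64 + fixed 25 = 89.
Compare {W1, W2, W4}: crew travel cost 64 + fixed 28 = 92.
Compare {W1, W2, W3, W4}: crew travel cost 64 + fixed 34 = 98.
All other subsets cost ≥ 89. Minimum total cost: 83.

83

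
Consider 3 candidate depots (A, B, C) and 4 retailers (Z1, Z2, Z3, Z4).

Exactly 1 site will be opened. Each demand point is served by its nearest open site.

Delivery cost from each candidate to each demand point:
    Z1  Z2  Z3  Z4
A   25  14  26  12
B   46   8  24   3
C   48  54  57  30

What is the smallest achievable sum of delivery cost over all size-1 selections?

77

Open {A}.
  Z1→A 25, Z2→A 14, Z3→A 26, Z4→A 12  ⇒ total 77.
Compare {B}: total 81.
Compare {C}: total 189.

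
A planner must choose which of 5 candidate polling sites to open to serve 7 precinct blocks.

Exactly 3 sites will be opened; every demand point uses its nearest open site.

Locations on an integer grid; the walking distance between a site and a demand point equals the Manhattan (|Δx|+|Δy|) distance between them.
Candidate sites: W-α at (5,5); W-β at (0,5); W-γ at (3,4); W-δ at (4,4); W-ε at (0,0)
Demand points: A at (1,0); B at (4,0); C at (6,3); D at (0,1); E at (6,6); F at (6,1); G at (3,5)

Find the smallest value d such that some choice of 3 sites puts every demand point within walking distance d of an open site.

5

Open {W-α, W-β, W-ε}.
  Farthest demand point is F at walking distance 5 (to W-α); all others are ≤ 5.
With {W-α, W-γ, W-ε} the worst case is 5.
With {W-α, W-δ, W-ε} the worst case is 5.
No size-3 selection achieves below 5.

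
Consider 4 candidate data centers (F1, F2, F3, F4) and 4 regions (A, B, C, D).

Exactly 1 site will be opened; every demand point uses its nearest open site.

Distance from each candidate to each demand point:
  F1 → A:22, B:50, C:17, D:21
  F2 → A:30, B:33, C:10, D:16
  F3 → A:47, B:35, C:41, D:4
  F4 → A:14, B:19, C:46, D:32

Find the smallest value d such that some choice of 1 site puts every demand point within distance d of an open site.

Open {F2}.
  Farthest demand point is B at distance 33 (to F2); all others are ≤ 33.
With {F4} the worst case is 46.
With {F3} the worst case is 47.
No size-1 selection achieves below 33.

33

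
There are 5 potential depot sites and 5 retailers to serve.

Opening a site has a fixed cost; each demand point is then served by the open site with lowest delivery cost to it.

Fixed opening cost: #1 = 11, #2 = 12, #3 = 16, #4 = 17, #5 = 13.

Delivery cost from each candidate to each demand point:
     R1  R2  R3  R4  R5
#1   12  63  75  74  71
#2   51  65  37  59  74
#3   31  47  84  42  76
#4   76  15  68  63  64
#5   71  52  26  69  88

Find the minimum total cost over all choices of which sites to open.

216

Open {#1, #3, #4, #5}: assign each demand point to its cheapest open site.
  R1→#1 12, R2→#4 15, R3→#5 26, R4→#3 42, R5→#4 64
  delivery cost 159, fixed 57 → total 216.
Compare {#1, #4, #5}: delivery cost 180 + fixed 41 = 221.
Compare {#3, #4, #5}: delivery cost 178 + fixed 46 = 224.
Compare {#1, #2, #3, #4}: delivery cost 170 + fixed 56 = 226.
All other subsets cost ≥ 221. Minimum total cost: 216.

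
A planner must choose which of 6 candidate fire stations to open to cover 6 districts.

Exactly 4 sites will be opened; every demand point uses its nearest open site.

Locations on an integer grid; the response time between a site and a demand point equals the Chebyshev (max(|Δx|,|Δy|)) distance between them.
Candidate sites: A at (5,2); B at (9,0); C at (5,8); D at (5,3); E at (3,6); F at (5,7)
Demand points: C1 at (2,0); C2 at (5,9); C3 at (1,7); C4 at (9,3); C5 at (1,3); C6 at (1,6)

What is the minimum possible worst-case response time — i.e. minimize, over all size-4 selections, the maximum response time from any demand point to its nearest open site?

3

Open {A, B, C, E}.
  Farthest demand point is C1 at response time 3 (to A); all others are ≤ 3.
With {A, B, D, E} the worst case is 3.
With {A, B, E, F} the worst case is 3.
No size-4 selection achieves below 3.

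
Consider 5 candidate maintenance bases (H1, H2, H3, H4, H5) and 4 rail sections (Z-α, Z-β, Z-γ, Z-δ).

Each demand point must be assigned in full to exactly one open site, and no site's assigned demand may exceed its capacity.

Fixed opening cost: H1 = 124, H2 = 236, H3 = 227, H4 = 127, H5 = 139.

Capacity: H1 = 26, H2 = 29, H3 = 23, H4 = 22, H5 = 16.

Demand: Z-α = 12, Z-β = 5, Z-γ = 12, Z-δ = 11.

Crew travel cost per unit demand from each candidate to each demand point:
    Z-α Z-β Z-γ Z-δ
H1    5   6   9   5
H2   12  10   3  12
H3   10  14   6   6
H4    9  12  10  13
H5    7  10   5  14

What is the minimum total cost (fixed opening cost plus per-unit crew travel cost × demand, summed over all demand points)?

Open {H1, H4}; cheapest assignment that respects the capacities:
  H1 (cap 26, load 23): Z-α, Z-δ — cost 12×5 + 11×5 = 115
  H4 (cap 22, load 17): Z-β, Z-γ — cost 5×12 + 12×10 = 180
  Shipping 295, fixed 251 → total 546.
  Any other capacity-feasible assignment to {H1, H4} ships for at least 295.
Compare {H1, H2}: its best feasible assignment gives total 561.
Compare {H1, H3}: its best feasible assignment gives total 579.
Every other set of open sites that can feasibly serve all demand totals ≥ 561 even under its best assignment. Minimum: 546.

546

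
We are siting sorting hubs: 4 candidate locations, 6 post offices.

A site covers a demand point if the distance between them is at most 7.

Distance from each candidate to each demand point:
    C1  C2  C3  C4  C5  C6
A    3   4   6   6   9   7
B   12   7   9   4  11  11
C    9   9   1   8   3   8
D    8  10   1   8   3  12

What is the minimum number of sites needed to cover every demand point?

2

Coverage sets (demand points within 7 of each site):
  A: {C1, C2, C3, C4, C6}
  B: {C2, C4}
  C: {C3, C5}
  D: {C3, C5}
No single site covers all 6 demand points.
But {A, C} covers everything, so the minimum is 2.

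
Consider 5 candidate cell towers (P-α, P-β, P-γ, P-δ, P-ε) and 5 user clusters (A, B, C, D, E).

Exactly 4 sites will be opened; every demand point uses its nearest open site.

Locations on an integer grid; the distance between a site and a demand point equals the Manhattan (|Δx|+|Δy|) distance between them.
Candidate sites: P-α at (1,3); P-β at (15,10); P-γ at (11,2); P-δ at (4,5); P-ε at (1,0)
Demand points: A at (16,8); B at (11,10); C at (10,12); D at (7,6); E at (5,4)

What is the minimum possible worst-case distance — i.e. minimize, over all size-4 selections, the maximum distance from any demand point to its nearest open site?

Open {P-α, P-β, P-γ, P-δ}.
  Farthest demand point is C at distance 7 (to P-β); all others are ≤ 7.
With {P-α, P-β, P-δ, P-ε} the worst case is 7.
With {P-β, P-γ, P-δ, P-ε} the worst case is 7.
No size-4 selection achieves below 7.

7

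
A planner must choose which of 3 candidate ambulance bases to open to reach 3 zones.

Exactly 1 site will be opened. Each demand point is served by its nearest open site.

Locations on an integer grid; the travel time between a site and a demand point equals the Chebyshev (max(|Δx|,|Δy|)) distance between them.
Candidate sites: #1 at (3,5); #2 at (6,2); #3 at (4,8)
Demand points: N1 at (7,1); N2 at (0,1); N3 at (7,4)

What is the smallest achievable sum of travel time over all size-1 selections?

Open {#2}.
  N1→#2 1, N2→#2 6, N3→#2 2  ⇒ total 9.
Compare {#1}: total 12.
Compare {#3}: total 18.

9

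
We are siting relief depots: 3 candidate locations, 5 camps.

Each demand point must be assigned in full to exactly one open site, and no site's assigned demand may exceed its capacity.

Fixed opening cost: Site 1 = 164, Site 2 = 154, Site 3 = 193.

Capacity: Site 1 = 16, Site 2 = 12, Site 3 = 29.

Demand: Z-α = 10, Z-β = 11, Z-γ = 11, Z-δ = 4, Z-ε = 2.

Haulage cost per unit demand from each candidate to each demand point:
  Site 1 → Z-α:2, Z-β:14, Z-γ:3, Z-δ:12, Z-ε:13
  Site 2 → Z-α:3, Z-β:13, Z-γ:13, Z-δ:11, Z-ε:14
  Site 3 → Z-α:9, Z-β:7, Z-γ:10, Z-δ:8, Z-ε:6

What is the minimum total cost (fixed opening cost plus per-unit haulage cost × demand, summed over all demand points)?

Open {Site 1, Site 3}; cheapest assignment that respects the capacities:
  Site 1 (cap 16, load 11): Z-γ — cost 11×3 = 33
  Site 3 (cap 29, load 27): Z-α, Z-β, Z-δ, Z-ε — cost 10×9 + 11×7 + 4×8 + 2×6 = 211
  Shipping 244, fixed 357 → total 601.
  Any other capacity-feasible assignment to {Site 1, Site 3} ships for at least 244.
Compare {Site 2, Site 3}: its best feasible assignment gives total 608.
Compare {Site 1, Site 2, Site 3}: its best feasible assignment gives total 695.
Every other set of open sites that can feasibly serve all demand totals ≥ 608 even under its best assignment. Minimum: 601.

601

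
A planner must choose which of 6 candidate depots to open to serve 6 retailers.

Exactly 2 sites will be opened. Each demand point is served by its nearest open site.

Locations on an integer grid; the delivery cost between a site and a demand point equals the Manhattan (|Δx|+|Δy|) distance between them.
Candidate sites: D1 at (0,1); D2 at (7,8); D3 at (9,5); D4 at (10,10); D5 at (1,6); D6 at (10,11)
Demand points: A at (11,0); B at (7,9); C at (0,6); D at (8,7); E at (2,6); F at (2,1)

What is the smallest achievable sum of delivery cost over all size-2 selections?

23

Open {D2, D5}.
  A→D2 12, B→D2 1, C→D5 1, D→D2 2, E→D5 1, F→D5 6  ⇒ total 23.
Compare {D3, D5}: total 24.
Compare {D4, D5}: total 28.
No size-2 selection does better; minimum is 23.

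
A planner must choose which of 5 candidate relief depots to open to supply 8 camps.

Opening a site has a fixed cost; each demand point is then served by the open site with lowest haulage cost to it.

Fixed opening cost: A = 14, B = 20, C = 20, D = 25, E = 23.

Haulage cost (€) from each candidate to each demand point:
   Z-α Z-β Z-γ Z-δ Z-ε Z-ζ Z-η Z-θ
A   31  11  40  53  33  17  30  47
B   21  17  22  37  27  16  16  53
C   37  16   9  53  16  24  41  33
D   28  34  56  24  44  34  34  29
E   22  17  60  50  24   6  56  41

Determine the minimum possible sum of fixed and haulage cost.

Open {B, C}: assign each demand point to its cheapest open site.
  Z-α→B 21, Z-β→C 16, Z-γ→C 9, Z-δ→B 37, Z-ε→C 16, Z-ζ→B 16, Z-η→B 16, Z-θ→C 33
  haulage cost 164, fixed 40 → total 204.
Compare {B, C, D}: haulage cost 147 + fixed 65 = 212.
Compare {A, B, C}: haulage cost 159 + fixed 54 = 213.
Compare {B, D}: haulage cost 172 + fixed 45 = 217.
All other subsets cost ≥ 212. Minimum total cost: 204.

204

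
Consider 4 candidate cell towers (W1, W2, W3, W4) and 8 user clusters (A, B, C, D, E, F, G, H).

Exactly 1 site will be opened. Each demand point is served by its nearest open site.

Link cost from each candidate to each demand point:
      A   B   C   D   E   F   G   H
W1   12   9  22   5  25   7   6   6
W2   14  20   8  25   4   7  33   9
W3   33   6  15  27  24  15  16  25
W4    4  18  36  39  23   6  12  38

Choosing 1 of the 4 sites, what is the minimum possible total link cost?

Open {W1}.
  A→W1 12, B→W1 9, C→W1 22, D→W1 5, E→W1 25, F→W1 7, G→W1 6, H→W1 6  ⇒ total 92.
Compare {W2}: total 120.
Compare {W3}: total 161.
No size-1 selection does better; minimum is 92.

92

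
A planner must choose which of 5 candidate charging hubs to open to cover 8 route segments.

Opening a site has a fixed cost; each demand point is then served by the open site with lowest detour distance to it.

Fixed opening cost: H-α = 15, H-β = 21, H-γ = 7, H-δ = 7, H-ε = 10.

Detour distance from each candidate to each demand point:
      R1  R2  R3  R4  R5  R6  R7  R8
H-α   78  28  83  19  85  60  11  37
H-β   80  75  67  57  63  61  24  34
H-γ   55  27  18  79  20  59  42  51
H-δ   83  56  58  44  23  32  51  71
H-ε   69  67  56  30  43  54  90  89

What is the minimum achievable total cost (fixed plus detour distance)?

Open {H-α, H-γ, H-δ}: assign each demand point to its cheapest open site.
  R1→H-γ 55, R2→H-γ 27, R3→H-γ 18, R4→H-α 19, R5→H-γ 20, R6→H-δ 32, R7→H-α 11, R8→H-α 37
  detour distance 219, fixed 29 → total 248.
Compare {H-α, H-γ, H-δ, H-ε}: detour distance 219 + fixed 39 = 258.
Compare {H-α, H-β, H-γ, H-δ}: detour distance 216 + fixed 50 = 266.
Compare {H-α, H-γ}: detour distance 246 + fixed 22 = 268.
All other subsets cost ≥ 258. Minimum total cost: 248.

248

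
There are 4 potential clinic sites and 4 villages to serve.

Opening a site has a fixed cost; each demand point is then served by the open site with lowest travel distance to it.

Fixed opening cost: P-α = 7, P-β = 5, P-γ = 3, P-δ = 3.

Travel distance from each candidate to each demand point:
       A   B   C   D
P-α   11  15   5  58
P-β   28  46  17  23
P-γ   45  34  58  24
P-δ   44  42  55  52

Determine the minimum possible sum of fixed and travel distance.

Open {P-α, P-γ}: assign each demand point to its cheapest open site.
  A→P-α 11, B→P-α 15, C→P-α 5, D→P-γ 24
  travel distance 55, fixed 10 → total 65.
Compare {P-α, P-β}: travel distance 54 + fixed 12 = 66.
Compare {P-α, P-γ, P-δ}: travel distance 55 + fixed 13 = 68.
Compare {P-α, P-β, P-γ}: travel distance 54 + fixed 15 = 69.
All other subsets cost ≥ 66. Minimum total cost: 65.

65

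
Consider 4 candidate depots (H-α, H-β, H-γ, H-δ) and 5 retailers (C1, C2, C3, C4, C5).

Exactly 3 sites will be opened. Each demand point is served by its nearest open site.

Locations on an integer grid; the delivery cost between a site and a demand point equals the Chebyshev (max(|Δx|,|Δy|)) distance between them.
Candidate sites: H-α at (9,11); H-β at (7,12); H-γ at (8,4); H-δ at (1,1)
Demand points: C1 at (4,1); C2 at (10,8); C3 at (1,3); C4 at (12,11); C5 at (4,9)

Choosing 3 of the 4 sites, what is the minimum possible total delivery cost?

Open {H-α, H-β, H-δ}.
  C1→H-δ 3, C2→H-α 3, C3→H-δ 2, C4→H-α 3, C5→H-β 3  ⇒ total 14.
Compare {H-α, H-γ, H-δ}: total 16.
Compare {H-β, H-γ, H-δ}: total 17.
No size-3 selection does better; minimum is 14.

14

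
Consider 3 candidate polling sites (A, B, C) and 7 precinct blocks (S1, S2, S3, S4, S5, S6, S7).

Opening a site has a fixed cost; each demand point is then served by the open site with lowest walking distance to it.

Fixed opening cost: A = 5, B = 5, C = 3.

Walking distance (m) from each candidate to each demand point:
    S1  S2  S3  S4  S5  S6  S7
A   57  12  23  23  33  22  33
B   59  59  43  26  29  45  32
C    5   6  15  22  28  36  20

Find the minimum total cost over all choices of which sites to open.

Open {A, C}: assign each demand point to its cheapest open site.
  S1→C 5, S2→C 6, S3→C 15, S4→C 22, S5→C 28, S6→A 22, S7→C 20
  walking distance 118, fixed 8 → total 126.
Compare {A, B, C}: walking distance 118 + fixed 13 = 131.
Compare {C}: walking distance 132 + fixed 3 = 135.
Compare {B, C}: walking distance 132 + fixed 8 = 140.
All other subsets cost ≥ 131. Minimum total cost: 126.

126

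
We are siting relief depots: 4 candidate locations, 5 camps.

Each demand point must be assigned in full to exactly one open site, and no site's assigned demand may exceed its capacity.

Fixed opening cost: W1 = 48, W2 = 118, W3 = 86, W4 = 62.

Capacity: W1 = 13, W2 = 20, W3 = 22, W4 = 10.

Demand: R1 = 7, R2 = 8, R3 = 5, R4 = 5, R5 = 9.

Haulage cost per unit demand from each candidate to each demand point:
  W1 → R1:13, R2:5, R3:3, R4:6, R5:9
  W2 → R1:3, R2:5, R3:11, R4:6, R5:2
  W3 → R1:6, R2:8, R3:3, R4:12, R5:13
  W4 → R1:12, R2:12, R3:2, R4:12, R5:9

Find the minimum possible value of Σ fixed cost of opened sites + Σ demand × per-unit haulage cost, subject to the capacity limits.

Open {W1, W2, W4}; cheapest assignment that respects the capacities:
  W1 (cap 13, load 13): R2, R4 — cost 8×5 + 5×6 = 70
  W2 (cap 20, load 16): R1, R5 — cost 7×3 + 9×2 = 39
  W4 (cap 10, load 5): R3 — cost 5×2 = 10
  Shipping 119, fixed 228 → total 347.
  Any other capacity-feasible assignment to {W1, W2, W4} ships for at least 119.
Compare {W2, W3}: its best feasible assignment gives total 373.
Compare {W1, W2, W3}: its best feasible assignment gives total 376.
Every other set of open sites that can feasibly serve all demand totals ≥ 373 even under its best assignment. Minimum: 347.

347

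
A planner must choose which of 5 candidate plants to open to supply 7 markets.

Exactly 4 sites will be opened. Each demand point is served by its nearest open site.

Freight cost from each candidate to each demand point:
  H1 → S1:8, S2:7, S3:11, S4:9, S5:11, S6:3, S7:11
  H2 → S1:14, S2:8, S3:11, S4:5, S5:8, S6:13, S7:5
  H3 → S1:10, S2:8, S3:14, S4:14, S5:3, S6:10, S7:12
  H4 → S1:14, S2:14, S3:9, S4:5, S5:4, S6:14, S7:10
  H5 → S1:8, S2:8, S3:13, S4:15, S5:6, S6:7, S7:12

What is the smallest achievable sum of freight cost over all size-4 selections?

Open {H1, H2, H3, H4}.
  S1→H1 8, S2→H1 7, S3→H4 9, S4→H2 5, S5→H3 3, S6→H1 3, S7→H2 5  ⇒ total 40.
Compare {H1, H2, H4, H5}: total 41.
Compare {H1, H2, H3, H5}: total 42.
No size-4 selection does better; minimum is 40.

40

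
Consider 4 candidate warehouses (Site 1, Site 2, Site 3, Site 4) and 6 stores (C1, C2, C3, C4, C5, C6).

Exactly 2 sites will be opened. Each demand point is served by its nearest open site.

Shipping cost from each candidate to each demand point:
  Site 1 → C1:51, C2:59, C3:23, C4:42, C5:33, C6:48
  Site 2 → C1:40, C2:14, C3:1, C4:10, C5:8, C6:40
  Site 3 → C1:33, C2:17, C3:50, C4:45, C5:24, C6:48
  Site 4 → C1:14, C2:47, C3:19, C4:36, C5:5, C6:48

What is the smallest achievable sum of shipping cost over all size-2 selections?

84

Open {Site 2, Site 4}.
  C1→Site 4 14, C2→Site 2 14, C3→Site 2 1, C4→Site 2 10, C5→Site 4 5, C6→Site 2 40  ⇒ total 84.
Compare {Site 2, Site 3}: total 106.
Compare {Site 1, Site 2}: total 113.
No size-2 selection does better; minimum is 84.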